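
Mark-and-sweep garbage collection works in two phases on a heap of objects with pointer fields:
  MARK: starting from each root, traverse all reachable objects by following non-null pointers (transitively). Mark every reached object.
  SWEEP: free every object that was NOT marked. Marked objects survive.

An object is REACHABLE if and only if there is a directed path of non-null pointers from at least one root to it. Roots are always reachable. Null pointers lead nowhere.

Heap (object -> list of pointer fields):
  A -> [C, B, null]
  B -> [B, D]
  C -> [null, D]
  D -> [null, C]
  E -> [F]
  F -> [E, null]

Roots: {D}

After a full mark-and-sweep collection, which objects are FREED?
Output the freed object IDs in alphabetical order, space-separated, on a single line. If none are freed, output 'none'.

Answer: A B E F

Derivation:
Roots: D
Mark D: refs=null C, marked=D
Mark C: refs=null D, marked=C D
Unmarked (collected): A B E F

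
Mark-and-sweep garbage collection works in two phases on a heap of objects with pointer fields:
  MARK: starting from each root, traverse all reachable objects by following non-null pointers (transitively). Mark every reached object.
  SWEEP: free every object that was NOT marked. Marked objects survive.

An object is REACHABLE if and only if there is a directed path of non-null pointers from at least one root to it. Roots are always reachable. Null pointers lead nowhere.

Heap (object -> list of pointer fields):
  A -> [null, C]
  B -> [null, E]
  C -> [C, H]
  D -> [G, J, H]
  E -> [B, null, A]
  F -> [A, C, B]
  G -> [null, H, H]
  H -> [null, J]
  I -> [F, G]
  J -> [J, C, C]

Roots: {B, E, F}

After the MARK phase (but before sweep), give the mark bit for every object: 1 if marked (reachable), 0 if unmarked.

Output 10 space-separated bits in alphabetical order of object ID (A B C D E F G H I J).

Answer: 1 1 1 0 1 1 0 1 0 1

Derivation:
Roots: B E F
Mark B: refs=null E, marked=B
Mark E: refs=B null A, marked=B E
Mark F: refs=A C B, marked=B E F
Mark A: refs=null C, marked=A B E F
Mark C: refs=C H, marked=A B C E F
Mark H: refs=null J, marked=A B C E F H
Mark J: refs=J C C, marked=A B C E F H J
Unmarked (collected): D G I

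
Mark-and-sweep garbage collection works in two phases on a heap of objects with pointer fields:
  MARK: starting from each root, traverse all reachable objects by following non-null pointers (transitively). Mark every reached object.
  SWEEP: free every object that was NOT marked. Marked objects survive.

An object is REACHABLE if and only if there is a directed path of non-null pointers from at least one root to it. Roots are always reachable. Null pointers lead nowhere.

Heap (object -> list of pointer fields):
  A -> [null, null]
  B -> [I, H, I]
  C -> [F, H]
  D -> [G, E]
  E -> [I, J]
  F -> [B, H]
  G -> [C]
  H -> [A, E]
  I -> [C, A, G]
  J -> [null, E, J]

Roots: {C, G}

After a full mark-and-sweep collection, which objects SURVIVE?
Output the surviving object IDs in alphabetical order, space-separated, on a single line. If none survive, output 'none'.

Roots: C G
Mark C: refs=F H, marked=C
Mark G: refs=C, marked=C G
Mark F: refs=B H, marked=C F G
Mark H: refs=A E, marked=C F G H
Mark B: refs=I H I, marked=B C F G H
Mark A: refs=null null, marked=A B C F G H
Mark E: refs=I J, marked=A B C E F G H
Mark I: refs=C A G, marked=A B C E F G H I
Mark J: refs=null E J, marked=A B C E F G H I J
Unmarked (collected): D

Answer: A B C E F G H I J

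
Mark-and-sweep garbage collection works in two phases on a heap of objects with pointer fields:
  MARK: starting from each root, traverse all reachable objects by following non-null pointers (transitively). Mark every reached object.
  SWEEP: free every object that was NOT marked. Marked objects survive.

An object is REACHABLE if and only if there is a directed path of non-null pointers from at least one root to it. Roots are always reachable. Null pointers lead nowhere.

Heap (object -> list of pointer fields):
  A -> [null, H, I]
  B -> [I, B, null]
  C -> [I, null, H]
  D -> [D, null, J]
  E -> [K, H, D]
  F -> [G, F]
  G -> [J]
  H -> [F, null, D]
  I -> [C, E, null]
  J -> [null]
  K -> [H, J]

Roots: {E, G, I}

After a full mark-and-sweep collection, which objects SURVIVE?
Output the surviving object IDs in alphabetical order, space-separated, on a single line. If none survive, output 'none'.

Answer: C D E F G H I J K

Derivation:
Roots: E G I
Mark E: refs=K H D, marked=E
Mark G: refs=J, marked=E G
Mark I: refs=C E null, marked=E G I
Mark K: refs=H J, marked=E G I K
Mark H: refs=F null D, marked=E G H I K
Mark D: refs=D null J, marked=D E G H I K
Mark J: refs=null, marked=D E G H I J K
Mark C: refs=I null H, marked=C D E G H I J K
Mark F: refs=G F, marked=C D E F G H I J K
Unmarked (collected): A B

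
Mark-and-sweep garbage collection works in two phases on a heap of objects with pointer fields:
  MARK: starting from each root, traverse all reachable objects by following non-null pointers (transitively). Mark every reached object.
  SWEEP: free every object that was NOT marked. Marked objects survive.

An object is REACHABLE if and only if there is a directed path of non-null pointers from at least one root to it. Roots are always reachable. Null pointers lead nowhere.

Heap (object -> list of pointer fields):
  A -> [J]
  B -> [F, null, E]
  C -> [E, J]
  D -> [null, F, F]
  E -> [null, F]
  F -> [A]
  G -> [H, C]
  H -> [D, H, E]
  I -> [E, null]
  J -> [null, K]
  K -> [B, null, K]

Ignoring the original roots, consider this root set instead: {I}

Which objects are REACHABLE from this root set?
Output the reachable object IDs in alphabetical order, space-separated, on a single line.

Roots: I
Mark I: refs=E null, marked=I
Mark E: refs=null F, marked=E I
Mark F: refs=A, marked=E F I
Mark A: refs=J, marked=A E F I
Mark J: refs=null K, marked=A E F I J
Mark K: refs=B null K, marked=A E F I J K
Mark B: refs=F null E, marked=A B E F I J K
Unmarked (collected): C D G H

Answer: A B E F I J K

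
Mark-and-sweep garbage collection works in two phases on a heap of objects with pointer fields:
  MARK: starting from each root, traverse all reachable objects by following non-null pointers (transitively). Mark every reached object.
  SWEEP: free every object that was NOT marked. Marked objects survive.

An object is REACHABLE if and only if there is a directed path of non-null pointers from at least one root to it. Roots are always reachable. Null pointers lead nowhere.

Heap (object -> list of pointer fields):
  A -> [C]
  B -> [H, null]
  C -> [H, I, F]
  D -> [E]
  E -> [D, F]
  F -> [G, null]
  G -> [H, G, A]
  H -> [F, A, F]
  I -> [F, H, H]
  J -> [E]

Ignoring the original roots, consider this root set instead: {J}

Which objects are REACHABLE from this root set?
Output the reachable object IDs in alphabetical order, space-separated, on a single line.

Answer: A C D E F G H I J

Derivation:
Roots: J
Mark J: refs=E, marked=J
Mark E: refs=D F, marked=E J
Mark D: refs=E, marked=D E J
Mark F: refs=G null, marked=D E F J
Mark G: refs=H G A, marked=D E F G J
Mark H: refs=F A F, marked=D E F G H J
Mark A: refs=C, marked=A D E F G H J
Mark C: refs=H I F, marked=A C D E F G H J
Mark I: refs=F H H, marked=A C D E F G H I J
Unmarked (collected): B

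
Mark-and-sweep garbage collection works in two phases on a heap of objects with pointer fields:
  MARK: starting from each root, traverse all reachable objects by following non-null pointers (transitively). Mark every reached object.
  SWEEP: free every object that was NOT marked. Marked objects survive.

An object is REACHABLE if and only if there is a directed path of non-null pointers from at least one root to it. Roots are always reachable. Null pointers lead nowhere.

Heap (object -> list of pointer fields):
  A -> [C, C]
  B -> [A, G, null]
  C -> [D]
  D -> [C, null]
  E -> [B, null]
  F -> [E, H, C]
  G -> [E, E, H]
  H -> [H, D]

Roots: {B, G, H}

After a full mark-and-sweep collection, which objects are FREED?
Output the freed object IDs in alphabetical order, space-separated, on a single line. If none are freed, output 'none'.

Answer: F

Derivation:
Roots: B G H
Mark B: refs=A G null, marked=B
Mark G: refs=E E H, marked=B G
Mark H: refs=H D, marked=B G H
Mark A: refs=C C, marked=A B G H
Mark E: refs=B null, marked=A B E G H
Mark D: refs=C null, marked=A B D E G H
Mark C: refs=D, marked=A B C D E G H
Unmarked (collected): F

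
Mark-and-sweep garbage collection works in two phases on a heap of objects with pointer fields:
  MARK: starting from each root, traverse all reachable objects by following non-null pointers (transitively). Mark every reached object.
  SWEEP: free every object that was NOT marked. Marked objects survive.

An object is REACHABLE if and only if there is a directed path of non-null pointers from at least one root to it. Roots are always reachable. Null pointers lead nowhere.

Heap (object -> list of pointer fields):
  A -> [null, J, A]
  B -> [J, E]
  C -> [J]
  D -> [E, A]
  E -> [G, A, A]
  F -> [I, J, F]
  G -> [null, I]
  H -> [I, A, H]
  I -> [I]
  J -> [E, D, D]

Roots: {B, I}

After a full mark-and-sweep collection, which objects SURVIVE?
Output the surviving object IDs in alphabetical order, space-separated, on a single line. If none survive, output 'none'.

Answer: A B D E G I J

Derivation:
Roots: B I
Mark B: refs=J E, marked=B
Mark I: refs=I, marked=B I
Mark J: refs=E D D, marked=B I J
Mark E: refs=G A A, marked=B E I J
Mark D: refs=E A, marked=B D E I J
Mark G: refs=null I, marked=B D E G I J
Mark A: refs=null J A, marked=A B D E G I J
Unmarked (collected): C F H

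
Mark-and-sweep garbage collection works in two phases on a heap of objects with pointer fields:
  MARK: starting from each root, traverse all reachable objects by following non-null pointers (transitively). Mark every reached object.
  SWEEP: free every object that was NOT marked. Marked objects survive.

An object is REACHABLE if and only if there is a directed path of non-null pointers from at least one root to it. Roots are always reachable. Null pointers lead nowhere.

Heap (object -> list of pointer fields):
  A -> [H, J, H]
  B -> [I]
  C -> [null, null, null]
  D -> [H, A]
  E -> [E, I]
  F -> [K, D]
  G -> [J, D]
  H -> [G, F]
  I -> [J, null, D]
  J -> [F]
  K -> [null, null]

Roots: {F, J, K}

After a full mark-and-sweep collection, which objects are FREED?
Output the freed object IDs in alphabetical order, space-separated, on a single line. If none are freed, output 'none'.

Roots: F J K
Mark F: refs=K D, marked=F
Mark J: refs=F, marked=F J
Mark K: refs=null null, marked=F J K
Mark D: refs=H A, marked=D F J K
Mark H: refs=G F, marked=D F H J K
Mark A: refs=H J H, marked=A D F H J K
Mark G: refs=J D, marked=A D F G H J K
Unmarked (collected): B C E I

Answer: B C E I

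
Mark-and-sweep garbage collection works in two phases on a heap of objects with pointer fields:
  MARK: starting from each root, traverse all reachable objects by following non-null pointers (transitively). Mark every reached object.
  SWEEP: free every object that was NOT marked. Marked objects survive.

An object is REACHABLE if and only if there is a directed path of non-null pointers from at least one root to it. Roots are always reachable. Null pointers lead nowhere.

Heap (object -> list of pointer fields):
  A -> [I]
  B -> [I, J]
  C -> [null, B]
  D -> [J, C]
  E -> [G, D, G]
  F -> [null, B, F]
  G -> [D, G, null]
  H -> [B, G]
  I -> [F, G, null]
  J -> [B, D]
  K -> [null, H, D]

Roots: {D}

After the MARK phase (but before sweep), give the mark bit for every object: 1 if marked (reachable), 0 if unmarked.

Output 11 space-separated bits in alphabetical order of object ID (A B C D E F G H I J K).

Answer: 0 1 1 1 0 1 1 0 1 1 0

Derivation:
Roots: D
Mark D: refs=J C, marked=D
Mark J: refs=B D, marked=D J
Mark C: refs=null B, marked=C D J
Mark B: refs=I J, marked=B C D J
Mark I: refs=F G null, marked=B C D I J
Mark F: refs=null B F, marked=B C D F I J
Mark G: refs=D G null, marked=B C D F G I J
Unmarked (collected): A E H K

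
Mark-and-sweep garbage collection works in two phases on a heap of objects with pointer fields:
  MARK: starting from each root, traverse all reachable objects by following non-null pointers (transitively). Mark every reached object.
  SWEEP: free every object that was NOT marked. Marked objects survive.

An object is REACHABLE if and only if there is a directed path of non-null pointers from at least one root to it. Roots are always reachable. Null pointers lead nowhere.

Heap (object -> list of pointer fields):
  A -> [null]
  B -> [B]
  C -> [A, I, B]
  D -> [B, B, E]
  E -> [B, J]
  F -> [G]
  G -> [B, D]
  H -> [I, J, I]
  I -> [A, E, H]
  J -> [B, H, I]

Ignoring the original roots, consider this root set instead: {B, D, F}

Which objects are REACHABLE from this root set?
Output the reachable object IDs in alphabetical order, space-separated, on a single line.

Roots: B D F
Mark B: refs=B, marked=B
Mark D: refs=B B E, marked=B D
Mark F: refs=G, marked=B D F
Mark E: refs=B J, marked=B D E F
Mark G: refs=B D, marked=B D E F G
Mark J: refs=B H I, marked=B D E F G J
Mark H: refs=I J I, marked=B D E F G H J
Mark I: refs=A E H, marked=B D E F G H I J
Mark A: refs=null, marked=A B D E F G H I J
Unmarked (collected): C

Answer: A B D E F G H I J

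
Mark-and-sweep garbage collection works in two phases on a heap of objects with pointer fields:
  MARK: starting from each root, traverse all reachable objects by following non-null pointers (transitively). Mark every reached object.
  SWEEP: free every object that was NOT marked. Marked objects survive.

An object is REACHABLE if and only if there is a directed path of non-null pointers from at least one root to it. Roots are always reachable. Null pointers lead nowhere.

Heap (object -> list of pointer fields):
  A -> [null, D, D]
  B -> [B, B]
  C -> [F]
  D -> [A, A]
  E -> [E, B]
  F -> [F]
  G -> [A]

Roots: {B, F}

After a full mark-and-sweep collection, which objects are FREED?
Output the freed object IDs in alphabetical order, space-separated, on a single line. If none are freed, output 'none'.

Roots: B F
Mark B: refs=B B, marked=B
Mark F: refs=F, marked=B F
Unmarked (collected): A C D E G

Answer: A C D E G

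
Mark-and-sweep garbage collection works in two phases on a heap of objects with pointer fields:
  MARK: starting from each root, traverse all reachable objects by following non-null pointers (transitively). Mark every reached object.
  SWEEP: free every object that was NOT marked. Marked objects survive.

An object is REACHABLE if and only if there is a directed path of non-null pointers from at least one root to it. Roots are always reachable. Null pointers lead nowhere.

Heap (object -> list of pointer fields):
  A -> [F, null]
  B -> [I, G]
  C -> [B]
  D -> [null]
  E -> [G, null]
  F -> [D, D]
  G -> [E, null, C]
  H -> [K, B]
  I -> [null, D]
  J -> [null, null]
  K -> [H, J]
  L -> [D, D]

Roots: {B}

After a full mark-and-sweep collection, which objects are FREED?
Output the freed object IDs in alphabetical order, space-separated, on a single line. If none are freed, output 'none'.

Answer: A F H J K L

Derivation:
Roots: B
Mark B: refs=I G, marked=B
Mark I: refs=null D, marked=B I
Mark G: refs=E null C, marked=B G I
Mark D: refs=null, marked=B D G I
Mark E: refs=G null, marked=B D E G I
Mark C: refs=B, marked=B C D E G I
Unmarked (collected): A F H J K L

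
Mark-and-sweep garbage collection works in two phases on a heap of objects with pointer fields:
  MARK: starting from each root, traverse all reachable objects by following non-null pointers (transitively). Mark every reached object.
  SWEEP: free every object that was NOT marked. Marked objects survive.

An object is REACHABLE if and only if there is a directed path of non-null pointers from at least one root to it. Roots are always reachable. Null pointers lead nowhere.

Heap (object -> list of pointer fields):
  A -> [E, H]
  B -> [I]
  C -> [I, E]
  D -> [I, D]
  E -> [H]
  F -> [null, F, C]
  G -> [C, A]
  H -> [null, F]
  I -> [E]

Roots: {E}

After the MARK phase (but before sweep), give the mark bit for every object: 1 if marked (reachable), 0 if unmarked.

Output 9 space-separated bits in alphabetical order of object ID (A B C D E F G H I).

Roots: E
Mark E: refs=H, marked=E
Mark H: refs=null F, marked=E H
Mark F: refs=null F C, marked=E F H
Mark C: refs=I E, marked=C E F H
Mark I: refs=E, marked=C E F H I
Unmarked (collected): A B D G

Answer: 0 0 1 0 1 1 0 1 1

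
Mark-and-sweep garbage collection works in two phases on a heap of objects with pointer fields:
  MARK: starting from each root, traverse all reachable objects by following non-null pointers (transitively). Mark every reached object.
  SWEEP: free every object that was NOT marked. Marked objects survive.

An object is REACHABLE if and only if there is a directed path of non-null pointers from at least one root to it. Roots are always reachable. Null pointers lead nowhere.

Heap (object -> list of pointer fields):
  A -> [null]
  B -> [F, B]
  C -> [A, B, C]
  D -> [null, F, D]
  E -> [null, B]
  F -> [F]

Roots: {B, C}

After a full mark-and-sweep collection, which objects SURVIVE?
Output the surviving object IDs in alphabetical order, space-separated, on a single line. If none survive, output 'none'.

Answer: A B C F

Derivation:
Roots: B C
Mark B: refs=F B, marked=B
Mark C: refs=A B C, marked=B C
Mark F: refs=F, marked=B C F
Mark A: refs=null, marked=A B C F
Unmarked (collected): D E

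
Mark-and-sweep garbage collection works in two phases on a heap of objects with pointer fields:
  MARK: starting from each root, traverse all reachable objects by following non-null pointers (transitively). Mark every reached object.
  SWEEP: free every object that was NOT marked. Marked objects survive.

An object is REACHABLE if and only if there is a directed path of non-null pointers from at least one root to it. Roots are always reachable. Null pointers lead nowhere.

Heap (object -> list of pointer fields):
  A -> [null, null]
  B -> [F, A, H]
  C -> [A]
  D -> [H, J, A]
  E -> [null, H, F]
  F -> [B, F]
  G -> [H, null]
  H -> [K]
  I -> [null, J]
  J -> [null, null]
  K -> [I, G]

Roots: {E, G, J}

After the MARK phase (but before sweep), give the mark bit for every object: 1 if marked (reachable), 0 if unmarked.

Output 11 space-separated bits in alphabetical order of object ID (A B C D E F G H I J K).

Roots: E G J
Mark E: refs=null H F, marked=E
Mark G: refs=H null, marked=E G
Mark J: refs=null null, marked=E G J
Mark H: refs=K, marked=E G H J
Mark F: refs=B F, marked=E F G H J
Mark K: refs=I G, marked=E F G H J K
Mark B: refs=F A H, marked=B E F G H J K
Mark I: refs=null J, marked=B E F G H I J K
Mark A: refs=null null, marked=A B E F G H I J K
Unmarked (collected): C D

Answer: 1 1 0 0 1 1 1 1 1 1 1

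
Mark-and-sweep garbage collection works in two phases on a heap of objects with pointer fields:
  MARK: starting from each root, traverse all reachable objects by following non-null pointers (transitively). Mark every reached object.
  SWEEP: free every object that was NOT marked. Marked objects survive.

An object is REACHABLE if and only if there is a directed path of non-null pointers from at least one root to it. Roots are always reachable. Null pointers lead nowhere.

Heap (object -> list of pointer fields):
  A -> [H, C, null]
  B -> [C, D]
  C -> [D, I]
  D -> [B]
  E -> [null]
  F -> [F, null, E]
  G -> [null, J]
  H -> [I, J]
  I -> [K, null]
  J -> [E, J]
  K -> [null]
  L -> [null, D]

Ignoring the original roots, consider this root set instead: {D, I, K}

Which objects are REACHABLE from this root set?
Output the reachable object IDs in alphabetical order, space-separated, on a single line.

Roots: D I K
Mark D: refs=B, marked=D
Mark I: refs=K null, marked=D I
Mark K: refs=null, marked=D I K
Mark B: refs=C D, marked=B D I K
Mark C: refs=D I, marked=B C D I K
Unmarked (collected): A E F G H J L

Answer: B C D I K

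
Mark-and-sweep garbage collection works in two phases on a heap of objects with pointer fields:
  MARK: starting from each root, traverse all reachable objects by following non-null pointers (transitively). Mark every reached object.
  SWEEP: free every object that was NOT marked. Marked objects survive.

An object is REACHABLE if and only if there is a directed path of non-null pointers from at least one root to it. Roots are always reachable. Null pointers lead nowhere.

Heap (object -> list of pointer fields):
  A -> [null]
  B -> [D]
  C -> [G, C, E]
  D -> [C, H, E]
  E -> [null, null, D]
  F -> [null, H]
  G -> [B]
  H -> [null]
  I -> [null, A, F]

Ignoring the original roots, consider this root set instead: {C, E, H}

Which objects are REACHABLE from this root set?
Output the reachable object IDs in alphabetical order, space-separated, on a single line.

Roots: C E H
Mark C: refs=G C E, marked=C
Mark E: refs=null null D, marked=C E
Mark H: refs=null, marked=C E H
Mark G: refs=B, marked=C E G H
Mark D: refs=C H E, marked=C D E G H
Mark B: refs=D, marked=B C D E G H
Unmarked (collected): A F I

Answer: B C D E G H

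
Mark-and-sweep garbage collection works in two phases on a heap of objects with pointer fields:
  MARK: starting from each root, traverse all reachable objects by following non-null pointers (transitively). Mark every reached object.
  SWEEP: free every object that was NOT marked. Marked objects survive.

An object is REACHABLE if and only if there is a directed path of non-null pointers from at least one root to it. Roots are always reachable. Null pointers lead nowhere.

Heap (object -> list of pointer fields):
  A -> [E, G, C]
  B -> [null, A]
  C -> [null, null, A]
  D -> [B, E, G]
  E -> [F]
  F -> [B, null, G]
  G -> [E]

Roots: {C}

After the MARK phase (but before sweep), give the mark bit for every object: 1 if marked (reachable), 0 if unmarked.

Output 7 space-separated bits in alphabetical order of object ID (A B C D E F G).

Roots: C
Mark C: refs=null null A, marked=C
Mark A: refs=E G C, marked=A C
Mark E: refs=F, marked=A C E
Mark G: refs=E, marked=A C E G
Mark F: refs=B null G, marked=A C E F G
Mark B: refs=null A, marked=A B C E F G
Unmarked (collected): D

Answer: 1 1 1 0 1 1 1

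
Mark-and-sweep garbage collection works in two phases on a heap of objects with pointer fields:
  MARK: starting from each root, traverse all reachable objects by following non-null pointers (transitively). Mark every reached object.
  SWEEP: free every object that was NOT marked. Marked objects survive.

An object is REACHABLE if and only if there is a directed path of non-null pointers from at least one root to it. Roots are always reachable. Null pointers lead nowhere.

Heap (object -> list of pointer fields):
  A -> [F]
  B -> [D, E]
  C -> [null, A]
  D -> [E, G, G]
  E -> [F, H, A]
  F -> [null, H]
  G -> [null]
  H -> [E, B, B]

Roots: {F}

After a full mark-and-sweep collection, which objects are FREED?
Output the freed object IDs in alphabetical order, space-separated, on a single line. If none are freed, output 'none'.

Roots: F
Mark F: refs=null H, marked=F
Mark H: refs=E B B, marked=F H
Mark E: refs=F H A, marked=E F H
Mark B: refs=D E, marked=B E F H
Mark A: refs=F, marked=A B E F H
Mark D: refs=E G G, marked=A B D E F H
Mark G: refs=null, marked=A B D E F G H
Unmarked (collected): C

Answer: C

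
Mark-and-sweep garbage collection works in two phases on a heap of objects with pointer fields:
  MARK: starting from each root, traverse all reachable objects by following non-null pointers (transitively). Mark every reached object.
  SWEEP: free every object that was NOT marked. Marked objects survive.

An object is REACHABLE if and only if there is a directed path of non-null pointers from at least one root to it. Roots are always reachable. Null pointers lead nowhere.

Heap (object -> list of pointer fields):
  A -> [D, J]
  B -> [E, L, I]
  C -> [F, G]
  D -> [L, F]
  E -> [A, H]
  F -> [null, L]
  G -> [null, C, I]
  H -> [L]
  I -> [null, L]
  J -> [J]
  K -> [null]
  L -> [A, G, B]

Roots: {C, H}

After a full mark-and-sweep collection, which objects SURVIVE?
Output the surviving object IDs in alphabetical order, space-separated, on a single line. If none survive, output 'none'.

Answer: A B C D E F G H I J L

Derivation:
Roots: C H
Mark C: refs=F G, marked=C
Mark H: refs=L, marked=C H
Mark F: refs=null L, marked=C F H
Mark G: refs=null C I, marked=C F G H
Mark L: refs=A G B, marked=C F G H L
Mark I: refs=null L, marked=C F G H I L
Mark A: refs=D J, marked=A C F G H I L
Mark B: refs=E L I, marked=A B C F G H I L
Mark D: refs=L F, marked=A B C D F G H I L
Mark J: refs=J, marked=A B C D F G H I J L
Mark E: refs=A H, marked=A B C D E F G H I J L
Unmarked (collected): K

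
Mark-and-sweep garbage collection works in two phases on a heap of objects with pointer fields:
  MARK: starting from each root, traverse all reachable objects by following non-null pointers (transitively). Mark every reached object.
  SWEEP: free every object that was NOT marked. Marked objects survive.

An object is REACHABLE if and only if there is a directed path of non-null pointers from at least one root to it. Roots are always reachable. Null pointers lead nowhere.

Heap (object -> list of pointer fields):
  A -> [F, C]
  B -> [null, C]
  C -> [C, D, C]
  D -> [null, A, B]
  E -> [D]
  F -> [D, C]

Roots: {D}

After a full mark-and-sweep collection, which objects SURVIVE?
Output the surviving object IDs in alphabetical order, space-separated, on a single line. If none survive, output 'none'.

Roots: D
Mark D: refs=null A B, marked=D
Mark A: refs=F C, marked=A D
Mark B: refs=null C, marked=A B D
Mark F: refs=D C, marked=A B D F
Mark C: refs=C D C, marked=A B C D F
Unmarked (collected): E

Answer: A B C D F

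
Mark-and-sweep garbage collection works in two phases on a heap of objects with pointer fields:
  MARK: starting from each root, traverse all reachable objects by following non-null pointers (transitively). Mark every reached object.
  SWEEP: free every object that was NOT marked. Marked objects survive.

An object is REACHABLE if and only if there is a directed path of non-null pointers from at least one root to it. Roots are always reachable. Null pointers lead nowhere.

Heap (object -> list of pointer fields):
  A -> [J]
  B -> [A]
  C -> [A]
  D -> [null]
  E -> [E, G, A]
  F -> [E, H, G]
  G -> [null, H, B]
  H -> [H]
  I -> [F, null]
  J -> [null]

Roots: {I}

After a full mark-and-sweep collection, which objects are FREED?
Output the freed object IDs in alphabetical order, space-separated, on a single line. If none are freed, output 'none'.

Answer: C D

Derivation:
Roots: I
Mark I: refs=F null, marked=I
Mark F: refs=E H G, marked=F I
Mark E: refs=E G A, marked=E F I
Mark H: refs=H, marked=E F H I
Mark G: refs=null H B, marked=E F G H I
Mark A: refs=J, marked=A E F G H I
Mark B: refs=A, marked=A B E F G H I
Mark J: refs=null, marked=A B E F G H I J
Unmarked (collected): C D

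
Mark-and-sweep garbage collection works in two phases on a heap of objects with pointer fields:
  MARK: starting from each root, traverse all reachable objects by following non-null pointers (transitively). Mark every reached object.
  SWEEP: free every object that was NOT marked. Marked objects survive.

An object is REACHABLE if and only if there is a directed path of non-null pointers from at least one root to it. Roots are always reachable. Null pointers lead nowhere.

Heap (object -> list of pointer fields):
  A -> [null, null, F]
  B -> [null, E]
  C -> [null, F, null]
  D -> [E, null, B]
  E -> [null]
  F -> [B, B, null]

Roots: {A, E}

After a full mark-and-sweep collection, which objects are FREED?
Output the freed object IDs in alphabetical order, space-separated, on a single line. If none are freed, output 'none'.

Roots: A E
Mark A: refs=null null F, marked=A
Mark E: refs=null, marked=A E
Mark F: refs=B B null, marked=A E F
Mark B: refs=null E, marked=A B E F
Unmarked (collected): C D

Answer: C D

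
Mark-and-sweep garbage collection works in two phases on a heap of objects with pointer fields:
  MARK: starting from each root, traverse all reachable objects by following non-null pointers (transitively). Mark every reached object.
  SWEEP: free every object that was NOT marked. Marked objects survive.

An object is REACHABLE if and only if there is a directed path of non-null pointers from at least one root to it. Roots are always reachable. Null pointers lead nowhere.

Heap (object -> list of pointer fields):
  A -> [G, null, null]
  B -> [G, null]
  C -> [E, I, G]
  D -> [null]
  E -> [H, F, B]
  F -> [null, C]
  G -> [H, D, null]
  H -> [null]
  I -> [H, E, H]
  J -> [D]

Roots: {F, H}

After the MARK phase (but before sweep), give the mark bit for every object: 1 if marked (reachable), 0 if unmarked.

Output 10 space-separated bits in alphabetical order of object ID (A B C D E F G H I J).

Answer: 0 1 1 1 1 1 1 1 1 0

Derivation:
Roots: F H
Mark F: refs=null C, marked=F
Mark H: refs=null, marked=F H
Mark C: refs=E I G, marked=C F H
Mark E: refs=H F B, marked=C E F H
Mark I: refs=H E H, marked=C E F H I
Mark G: refs=H D null, marked=C E F G H I
Mark B: refs=G null, marked=B C E F G H I
Mark D: refs=null, marked=B C D E F G H I
Unmarked (collected): A J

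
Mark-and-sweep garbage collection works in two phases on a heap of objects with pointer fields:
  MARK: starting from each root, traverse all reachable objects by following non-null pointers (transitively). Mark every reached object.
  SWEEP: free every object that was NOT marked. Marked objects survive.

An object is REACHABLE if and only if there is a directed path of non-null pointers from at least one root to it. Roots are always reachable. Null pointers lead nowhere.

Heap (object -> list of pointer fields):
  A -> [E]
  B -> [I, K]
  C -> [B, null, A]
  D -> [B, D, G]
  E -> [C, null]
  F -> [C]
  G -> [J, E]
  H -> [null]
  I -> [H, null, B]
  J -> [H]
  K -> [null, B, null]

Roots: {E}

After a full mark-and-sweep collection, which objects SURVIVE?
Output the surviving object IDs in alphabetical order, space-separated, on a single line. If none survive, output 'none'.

Roots: E
Mark E: refs=C null, marked=E
Mark C: refs=B null A, marked=C E
Mark B: refs=I K, marked=B C E
Mark A: refs=E, marked=A B C E
Mark I: refs=H null B, marked=A B C E I
Mark K: refs=null B null, marked=A B C E I K
Mark H: refs=null, marked=A B C E H I K
Unmarked (collected): D F G J

Answer: A B C E H I K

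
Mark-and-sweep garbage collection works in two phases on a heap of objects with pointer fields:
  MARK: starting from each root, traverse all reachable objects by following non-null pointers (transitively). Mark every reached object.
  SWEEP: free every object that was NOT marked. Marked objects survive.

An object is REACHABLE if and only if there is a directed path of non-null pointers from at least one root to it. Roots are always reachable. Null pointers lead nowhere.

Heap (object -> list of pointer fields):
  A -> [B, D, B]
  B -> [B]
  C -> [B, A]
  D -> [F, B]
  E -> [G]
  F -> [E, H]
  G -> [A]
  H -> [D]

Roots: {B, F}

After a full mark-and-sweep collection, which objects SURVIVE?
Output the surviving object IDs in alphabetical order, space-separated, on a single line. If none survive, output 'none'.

Answer: A B D E F G H

Derivation:
Roots: B F
Mark B: refs=B, marked=B
Mark F: refs=E H, marked=B F
Mark E: refs=G, marked=B E F
Mark H: refs=D, marked=B E F H
Mark G: refs=A, marked=B E F G H
Mark D: refs=F B, marked=B D E F G H
Mark A: refs=B D B, marked=A B D E F G H
Unmarked (collected): C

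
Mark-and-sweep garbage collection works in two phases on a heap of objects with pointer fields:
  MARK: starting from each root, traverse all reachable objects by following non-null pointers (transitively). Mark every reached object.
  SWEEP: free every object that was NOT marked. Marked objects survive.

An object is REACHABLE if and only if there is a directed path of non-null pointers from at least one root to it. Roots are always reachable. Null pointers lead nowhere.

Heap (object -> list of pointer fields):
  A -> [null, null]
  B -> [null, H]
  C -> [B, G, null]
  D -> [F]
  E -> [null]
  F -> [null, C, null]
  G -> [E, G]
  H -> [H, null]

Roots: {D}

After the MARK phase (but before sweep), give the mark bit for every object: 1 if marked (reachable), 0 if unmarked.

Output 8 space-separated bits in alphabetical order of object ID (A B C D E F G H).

Answer: 0 1 1 1 1 1 1 1

Derivation:
Roots: D
Mark D: refs=F, marked=D
Mark F: refs=null C null, marked=D F
Mark C: refs=B G null, marked=C D F
Mark B: refs=null H, marked=B C D F
Mark G: refs=E G, marked=B C D F G
Mark H: refs=H null, marked=B C D F G H
Mark E: refs=null, marked=B C D E F G H
Unmarked (collected): A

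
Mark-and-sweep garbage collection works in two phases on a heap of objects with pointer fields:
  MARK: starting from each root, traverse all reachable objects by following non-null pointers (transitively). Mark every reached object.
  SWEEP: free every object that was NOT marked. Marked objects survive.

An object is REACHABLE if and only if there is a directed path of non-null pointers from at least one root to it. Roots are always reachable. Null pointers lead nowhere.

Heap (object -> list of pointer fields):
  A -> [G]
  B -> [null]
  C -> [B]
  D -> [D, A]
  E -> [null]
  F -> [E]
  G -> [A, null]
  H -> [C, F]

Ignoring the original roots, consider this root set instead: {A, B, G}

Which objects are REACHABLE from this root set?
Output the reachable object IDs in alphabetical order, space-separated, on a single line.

Answer: A B G

Derivation:
Roots: A B G
Mark A: refs=G, marked=A
Mark B: refs=null, marked=A B
Mark G: refs=A null, marked=A B G
Unmarked (collected): C D E F H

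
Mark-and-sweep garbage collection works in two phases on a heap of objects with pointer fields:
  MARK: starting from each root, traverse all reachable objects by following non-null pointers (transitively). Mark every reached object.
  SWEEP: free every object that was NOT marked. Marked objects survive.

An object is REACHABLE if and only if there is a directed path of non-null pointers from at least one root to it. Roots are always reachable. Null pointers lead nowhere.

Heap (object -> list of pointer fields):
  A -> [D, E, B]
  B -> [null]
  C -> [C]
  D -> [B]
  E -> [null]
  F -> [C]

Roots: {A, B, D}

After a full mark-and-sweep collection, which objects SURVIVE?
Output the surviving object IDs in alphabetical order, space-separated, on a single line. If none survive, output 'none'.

Answer: A B D E

Derivation:
Roots: A B D
Mark A: refs=D E B, marked=A
Mark B: refs=null, marked=A B
Mark D: refs=B, marked=A B D
Mark E: refs=null, marked=A B D E
Unmarked (collected): C F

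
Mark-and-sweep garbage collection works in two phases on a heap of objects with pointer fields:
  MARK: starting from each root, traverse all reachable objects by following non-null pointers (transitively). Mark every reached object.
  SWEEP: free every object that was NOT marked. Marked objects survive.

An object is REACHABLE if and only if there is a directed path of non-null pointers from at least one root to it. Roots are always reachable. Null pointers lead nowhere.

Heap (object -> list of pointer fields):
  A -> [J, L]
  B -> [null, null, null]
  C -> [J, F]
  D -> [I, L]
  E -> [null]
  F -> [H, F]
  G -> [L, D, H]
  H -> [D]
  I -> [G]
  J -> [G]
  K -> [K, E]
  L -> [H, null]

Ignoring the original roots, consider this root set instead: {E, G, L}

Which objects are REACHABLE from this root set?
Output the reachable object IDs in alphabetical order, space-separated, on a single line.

Roots: E G L
Mark E: refs=null, marked=E
Mark G: refs=L D H, marked=E G
Mark L: refs=H null, marked=E G L
Mark D: refs=I L, marked=D E G L
Mark H: refs=D, marked=D E G H L
Mark I: refs=G, marked=D E G H I L
Unmarked (collected): A B C F J K

Answer: D E G H I L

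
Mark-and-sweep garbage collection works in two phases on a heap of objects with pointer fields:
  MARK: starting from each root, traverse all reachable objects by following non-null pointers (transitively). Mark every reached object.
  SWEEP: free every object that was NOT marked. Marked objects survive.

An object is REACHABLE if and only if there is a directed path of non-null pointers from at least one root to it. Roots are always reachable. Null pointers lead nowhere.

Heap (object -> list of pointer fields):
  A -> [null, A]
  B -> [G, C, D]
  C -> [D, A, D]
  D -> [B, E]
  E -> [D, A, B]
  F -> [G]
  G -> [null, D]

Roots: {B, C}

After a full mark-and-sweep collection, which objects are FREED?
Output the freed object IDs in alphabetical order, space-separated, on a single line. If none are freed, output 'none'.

Answer: F

Derivation:
Roots: B C
Mark B: refs=G C D, marked=B
Mark C: refs=D A D, marked=B C
Mark G: refs=null D, marked=B C G
Mark D: refs=B E, marked=B C D G
Mark A: refs=null A, marked=A B C D G
Mark E: refs=D A B, marked=A B C D E G
Unmarked (collected): F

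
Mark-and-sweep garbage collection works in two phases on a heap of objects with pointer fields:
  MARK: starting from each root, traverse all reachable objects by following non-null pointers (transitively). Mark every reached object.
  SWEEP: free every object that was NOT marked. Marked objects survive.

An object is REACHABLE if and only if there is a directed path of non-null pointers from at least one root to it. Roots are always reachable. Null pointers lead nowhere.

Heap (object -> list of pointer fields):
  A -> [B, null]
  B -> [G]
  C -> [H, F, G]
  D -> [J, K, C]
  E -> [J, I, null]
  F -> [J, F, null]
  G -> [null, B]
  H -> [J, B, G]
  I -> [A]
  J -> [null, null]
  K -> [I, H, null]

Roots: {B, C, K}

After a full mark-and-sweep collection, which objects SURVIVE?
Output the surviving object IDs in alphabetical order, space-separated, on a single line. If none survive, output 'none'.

Roots: B C K
Mark B: refs=G, marked=B
Mark C: refs=H F G, marked=B C
Mark K: refs=I H null, marked=B C K
Mark G: refs=null B, marked=B C G K
Mark H: refs=J B G, marked=B C G H K
Mark F: refs=J F null, marked=B C F G H K
Mark I: refs=A, marked=B C F G H I K
Mark J: refs=null null, marked=B C F G H I J K
Mark A: refs=B null, marked=A B C F G H I J K
Unmarked (collected): D E

Answer: A B C F G H I J K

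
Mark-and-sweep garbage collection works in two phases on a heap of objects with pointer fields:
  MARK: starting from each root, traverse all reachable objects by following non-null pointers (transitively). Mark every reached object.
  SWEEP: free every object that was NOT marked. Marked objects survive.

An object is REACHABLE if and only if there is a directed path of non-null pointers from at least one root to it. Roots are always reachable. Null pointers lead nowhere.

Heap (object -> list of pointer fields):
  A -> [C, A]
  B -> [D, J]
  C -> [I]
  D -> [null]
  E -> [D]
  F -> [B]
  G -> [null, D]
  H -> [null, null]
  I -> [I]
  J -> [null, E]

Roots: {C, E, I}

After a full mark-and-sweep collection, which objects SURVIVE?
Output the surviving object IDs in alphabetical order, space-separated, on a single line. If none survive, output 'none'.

Answer: C D E I

Derivation:
Roots: C E I
Mark C: refs=I, marked=C
Mark E: refs=D, marked=C E
Mark I: refs=I, marked=C E I
Mark D: refs=null, marked=C D E I
Unmarked (collected): A B F G H J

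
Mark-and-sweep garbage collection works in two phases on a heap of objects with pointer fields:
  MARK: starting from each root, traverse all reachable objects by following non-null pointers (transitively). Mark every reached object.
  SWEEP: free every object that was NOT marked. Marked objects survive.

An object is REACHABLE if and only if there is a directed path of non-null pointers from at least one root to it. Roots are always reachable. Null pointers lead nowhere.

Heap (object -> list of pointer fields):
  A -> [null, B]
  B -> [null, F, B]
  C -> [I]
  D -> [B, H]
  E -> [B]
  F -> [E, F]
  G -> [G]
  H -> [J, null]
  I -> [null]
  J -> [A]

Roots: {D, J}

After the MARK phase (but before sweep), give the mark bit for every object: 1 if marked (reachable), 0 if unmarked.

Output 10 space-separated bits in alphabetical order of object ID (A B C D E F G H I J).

Roots: D J
Mark D: refs=B H, marked=D
Mark J: refs=A, marked=D J
Mark B: refs=null F B, marked=B D J
Mark H: refs=J null, marked=B D H J
Mark A: refs=null B, marked=A B D H J
Mark F: refs=E F, marked=A B D F H J
Mark E: refs=B, marked=A B D E F H J
Unmarked (collected): C G I

Answer: 1 1 0 1 1 1 0 1 0 1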